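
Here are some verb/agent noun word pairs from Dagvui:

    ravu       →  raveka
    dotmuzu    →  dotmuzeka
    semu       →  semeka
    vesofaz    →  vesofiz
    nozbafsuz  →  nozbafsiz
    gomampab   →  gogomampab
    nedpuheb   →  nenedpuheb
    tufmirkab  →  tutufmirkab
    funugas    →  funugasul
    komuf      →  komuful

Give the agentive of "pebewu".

pebeweka

ravu and nozbafsuz both have last vowel 'u' yet inflect differently (raveka, nozbafsiz), so the last vowel is not what conditions the rule; the final letter is.
"pebewu" ends in -u. The stems ending in -u (ravu → raveka, dotmuzu → dotmuzeka, semu → semeka) drop the final letter and add -eka.
The other patterns: stems ending in -z change the last vowel to 'i'; stems ending in -b repeat the first consonant+vowel as a prefix; stems ending in -f or -s add -ul.
So pebewu → pebeweka.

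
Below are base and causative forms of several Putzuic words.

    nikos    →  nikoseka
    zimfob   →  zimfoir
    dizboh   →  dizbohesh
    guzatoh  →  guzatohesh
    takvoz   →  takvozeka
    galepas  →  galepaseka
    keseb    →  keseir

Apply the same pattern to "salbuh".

salbuhesh

guzatoh and zimfob both have last vowel 'o' yet inflect differently (guzatohesh, zimfoir), so the last vowel is not what conditions the rule; the final letter is.
"salbuh" ends in -h. The stems ending in -h (guzatoh → guzatohesh, dizboh → dizbohesh) add -esh.
The other patterns: stems ending in -b drop the final letter and add -ir; stems ending in -s or -z add -eka.
So salbuh → salbuhesh.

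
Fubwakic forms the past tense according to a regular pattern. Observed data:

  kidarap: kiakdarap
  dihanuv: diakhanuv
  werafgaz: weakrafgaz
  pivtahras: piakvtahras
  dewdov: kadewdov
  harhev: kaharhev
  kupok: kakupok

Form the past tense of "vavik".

kavavik

"vavik" has 2 vowels. The stems with 2 vowels (dewdov → kadewdov, harhev → kaharhev, kupok → kakupok) add the prefix ka-.
The other pattern: stems with 3 vowels insert -ak- after the first vowel.
So vavik → kavavik.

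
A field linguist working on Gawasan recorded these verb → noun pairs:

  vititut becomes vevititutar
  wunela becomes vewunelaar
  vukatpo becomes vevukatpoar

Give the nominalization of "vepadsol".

Every pair shown (vititut → vevititutar, wunela → vewunelaar, vukatpo → vevukatpoar) follows the same rule: add ve- … -ar around the stem.
So vepadsol → vevepadsolar.

vevepadsolar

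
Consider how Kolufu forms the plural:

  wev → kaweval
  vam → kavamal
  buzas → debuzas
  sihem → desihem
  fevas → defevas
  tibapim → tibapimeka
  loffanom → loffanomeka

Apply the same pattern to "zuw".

kazuwal

vam and sihem both end in -m yet inflect differently (kavamal, desihem), so the final letter is not what conditions the rule; the number of vowels is.
"zuw" has 1 vowel. The stems with 1 vowel (wev → kaweval, vam → kavamal) add ka- … -al around the stem.
So zuw → kazuwal.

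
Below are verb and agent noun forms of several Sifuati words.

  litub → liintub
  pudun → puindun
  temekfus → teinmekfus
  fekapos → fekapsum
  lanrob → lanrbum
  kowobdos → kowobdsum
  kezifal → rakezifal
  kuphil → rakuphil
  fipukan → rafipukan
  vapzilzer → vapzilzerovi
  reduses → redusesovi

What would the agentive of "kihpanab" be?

temekfus and fekapos both end in -s yet inflect differently (teinmekfus, fekapsum), so the final letter is not what conditions the rule; the last vowel is.
"kihpanab" has last vowel 'a'. The stems whose last vowel is 'a' (kezifal → rakezifal, fipukan → rafipukan) add the prefix ra-.
The other patterns: stems whose last vowel is 'u' insert -in- after the first vowel; stems whose last vowel is 'o' delete the last vowel and add -um; stems whose last vowel is 'e' add -ovi.
So kihpanab → rakihpanab.

rakihpanab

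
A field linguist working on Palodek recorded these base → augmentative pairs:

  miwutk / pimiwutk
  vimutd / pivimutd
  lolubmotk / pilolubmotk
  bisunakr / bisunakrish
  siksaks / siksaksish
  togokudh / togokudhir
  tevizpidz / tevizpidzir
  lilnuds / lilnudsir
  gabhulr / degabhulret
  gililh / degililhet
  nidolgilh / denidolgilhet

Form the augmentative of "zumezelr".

dezumezelret

siksaks and lilnuds both end in -s yet inflect differently (siksaksish, lilnudsir), so the final letter is not what conditions the rule; the second-to-last letter is.
"zumezelr" has second-to-last letter 'l'. The stems whose second-to-last letter is 'l' (gabhulr → degabhulret, gililh → degililhet, nidolgilh → denidolgilhet) add de- … -et around the stem.
The other patterns: stems whose second-to-last letter is 't' add the prefix pi-; stems whose second-to-last letter is 'k' add -ish; stems whose second-to-last letter is 'd' add -ir.
So zumezelr → dezumezelret.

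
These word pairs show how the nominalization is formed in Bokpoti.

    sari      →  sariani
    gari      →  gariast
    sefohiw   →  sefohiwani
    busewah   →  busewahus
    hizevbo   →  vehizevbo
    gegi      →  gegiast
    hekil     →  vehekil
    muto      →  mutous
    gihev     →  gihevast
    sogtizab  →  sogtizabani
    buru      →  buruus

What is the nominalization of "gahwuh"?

gahwuhast

"gahwuh" begins with g-. The stems beginning with g- (gegi → gegiast, gari → gariast, gihev → gihevast) add -ast.
The other patterns: stems beginning with h- add the prefix ve-; stems beginning with s- add -ani; stems beginning with b- or m- add -us.
So gahwuh → gahwuhast.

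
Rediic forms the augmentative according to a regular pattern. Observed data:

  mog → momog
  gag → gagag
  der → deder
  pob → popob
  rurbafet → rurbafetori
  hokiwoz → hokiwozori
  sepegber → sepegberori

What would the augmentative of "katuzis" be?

der and sepegber both end in -r yet inflect differently (deder, sepegberori), so the final letter is not what conditions the rule; the number of vowels is.
"katuzis" has 3 vowels. The stems with 3 vowels (rurbafet → rurbafetori, hokiwoz → hokiwozori, sepegber → sepegberori) add -ori.
So katuzis → katuzisori.

katuzisori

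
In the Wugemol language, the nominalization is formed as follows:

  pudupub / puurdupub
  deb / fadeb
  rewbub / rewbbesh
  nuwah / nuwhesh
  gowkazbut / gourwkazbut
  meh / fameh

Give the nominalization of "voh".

deb and rewbub both end in -b yet inflect differently (fadeb, rewbbesh), so the final letter is not what conditions the rule; the number of vowels is.
"voh" has 1 vowel. The stems with 1 vowel (meh → fameh, deb → fadeb) add the prefix fa-.
The other patterns: stems with 2 vowels delete the last vowel and add -esh; stems with 3 vowels insert -ur- after the first vowel.
So voh → favoh.

favoh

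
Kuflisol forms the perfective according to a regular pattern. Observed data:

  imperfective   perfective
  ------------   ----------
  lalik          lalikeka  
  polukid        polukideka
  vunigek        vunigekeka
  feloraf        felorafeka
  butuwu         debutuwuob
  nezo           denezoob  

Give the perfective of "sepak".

polukid and butuwu both have 3 vowels yet inflect differently (polukideka, debutuwuob), so the number of vowels is not what conditions the rule; whether the stem ends in a vowel or a consonant is.
"sepak" ends in a consonant. The stems ending in a consonant (lalik → lalikeka, polukid → polukideka, vunigek → vunigekeka) add -eka.
So sepak → sepakeka.

sepakeka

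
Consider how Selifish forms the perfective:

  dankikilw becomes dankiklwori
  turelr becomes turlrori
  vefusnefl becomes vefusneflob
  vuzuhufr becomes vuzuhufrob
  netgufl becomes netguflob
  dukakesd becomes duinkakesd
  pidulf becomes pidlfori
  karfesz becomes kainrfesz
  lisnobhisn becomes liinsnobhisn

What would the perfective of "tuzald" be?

turelr and vuzuhufr both end in -r yet inflect differently (turlrori, vuzuhufrob), so the final letter is not what conditions the rule; the second-to-last letter is.
"tuzald" has second-to-last letter 'l'. The stems whose second-to-last letter is 'l' (pidulf → pidlfori, dankikilw → dankiklwori, turelr → turlrori) delete the last vowel and add -ori.
The other patterns: stems whose second-to-last letter is 'f' add -ob; stems whose second-to-last letter is 's' insert -in- after the first vowel.
So tuzald → tuzldori.

tuzldori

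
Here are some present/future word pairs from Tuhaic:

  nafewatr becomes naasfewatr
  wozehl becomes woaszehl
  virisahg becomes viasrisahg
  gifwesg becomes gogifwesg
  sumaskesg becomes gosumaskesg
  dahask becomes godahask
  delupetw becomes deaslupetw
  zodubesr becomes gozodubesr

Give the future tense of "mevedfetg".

measvedfetg

"mevedfetg" has second-to-last letter 't'. The stems whose second-to-last letter is 't' (delupetw → deaslupetw, nafewatr → naasfewatr) insert -as- after the first vowel.
The other pattern: stems whose second-to-last letter is 's' add the prefix go-.
So mevedfetg → measvedfetg.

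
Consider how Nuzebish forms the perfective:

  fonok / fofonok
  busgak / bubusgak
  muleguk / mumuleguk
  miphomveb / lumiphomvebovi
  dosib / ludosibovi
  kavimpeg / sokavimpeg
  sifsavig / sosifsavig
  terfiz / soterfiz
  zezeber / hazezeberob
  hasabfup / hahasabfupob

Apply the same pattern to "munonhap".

hamunonhapob

miphomveb and kavimpeg both have last vowel 'e' yet inflect differently (lumiphomvebovi, sokavimpeg), so the last vowel is not what conditions the rule; the final letter is.
"munonhap" ends in -p. The one such stem in the data (hasabfup → hahasabfupob) adds ha- … -ob around the stem, so the same rule applies.
So munonhap → hamunonhapob.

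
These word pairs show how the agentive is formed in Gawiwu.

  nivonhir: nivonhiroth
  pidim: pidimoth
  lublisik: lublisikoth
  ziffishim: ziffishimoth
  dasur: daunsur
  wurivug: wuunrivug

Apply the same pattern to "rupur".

ruunpur

nivonhir and dasur both end in -r yet inflect differently (nivonhiroth, daunsur), so the final letter is not what conditions the rule; the last vowel is.
"rupur" has last vowel 'u'. The stems whose last vowel is 'u' (dasur → daunsur, wurivug → wuunrivug) insert -un- after the first vowel.
So rupur → ruunpur.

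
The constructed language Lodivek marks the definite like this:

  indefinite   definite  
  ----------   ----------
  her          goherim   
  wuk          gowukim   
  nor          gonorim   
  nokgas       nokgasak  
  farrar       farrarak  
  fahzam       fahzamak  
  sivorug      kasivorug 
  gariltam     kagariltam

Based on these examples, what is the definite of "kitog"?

kitogak

her and farrar both end in -r yet inflect differently (goherim, farrarak), so the final letter is not what conditions the rule; the number of vowels is.
"kitog" has 2 vowels. The stems with 2 vowels (nokgas → nokgasak, farrar → farrarak, fahzam → fahzamak) add -ak.
So kitog → kitogak.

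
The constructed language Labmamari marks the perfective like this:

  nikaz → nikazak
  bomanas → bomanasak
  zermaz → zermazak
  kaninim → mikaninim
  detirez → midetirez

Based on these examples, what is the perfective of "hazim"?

mihazim

"hazim" has last vowel 'i'. The one such stem in the data (kaninim → mikaninim) adds the prefix mi-, so the same rule applies.
The other pattern: stems whose last vowel is 'a' add -ak.
So hazim → mihazim.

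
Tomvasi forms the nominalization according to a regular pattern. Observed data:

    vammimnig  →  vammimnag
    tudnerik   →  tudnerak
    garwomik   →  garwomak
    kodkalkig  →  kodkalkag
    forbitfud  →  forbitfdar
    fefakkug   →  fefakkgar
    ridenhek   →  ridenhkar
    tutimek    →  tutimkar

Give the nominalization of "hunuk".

hunkar

"hunuk" has last vowel 'u'. The stems whose last vowel is 'u' (forbitfud → forbitfdar, fefakkug → fefakkgar) delete the last vowel and add -ar.
The other pattern: stems whose last vowel is 'i' change the last vowel to 'a'.
So hunuk → hunkar.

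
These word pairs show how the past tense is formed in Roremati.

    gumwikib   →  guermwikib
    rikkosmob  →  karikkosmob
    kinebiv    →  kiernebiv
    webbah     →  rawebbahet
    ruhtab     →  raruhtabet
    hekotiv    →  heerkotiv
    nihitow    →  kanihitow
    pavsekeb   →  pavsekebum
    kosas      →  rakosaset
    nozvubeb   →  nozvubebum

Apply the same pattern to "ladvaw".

raladvawet

"ladvaw" has last vowel 'a'. The stems whose last vowel is 'a' (webbah → rawebbahet, kosas → rakosaset, ruhtab → raruhtabet) add ra- … -et around the stem.
The other patterns: stems whose last vowel is 'e' add -um; stems whose last vowel is 'o' add the prefix ka-; stems whose last vowel is 'i' insert -er- after the first vowel.
So ladvaw → raladvawet.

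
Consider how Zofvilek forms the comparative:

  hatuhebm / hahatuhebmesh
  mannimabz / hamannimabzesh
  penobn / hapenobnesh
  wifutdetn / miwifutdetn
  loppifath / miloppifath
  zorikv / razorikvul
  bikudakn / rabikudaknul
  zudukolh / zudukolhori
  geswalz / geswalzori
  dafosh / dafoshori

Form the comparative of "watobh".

hawatobhesh

penobn and wifutdetn both end in -n yet inflect differently (hapenobnesh, miwifutdetn), so the final letter is not what conditions the rule; the second-to-last letter is.
"watobh" has second-to-last letter 'b'. The stems whose second-to-last letter is 'b' (hatuhebm → hahatuhebmesh, mannimabz → hamannimabzesh, penobn → hapenobnesh) add ha- … -esh around the stem.
The other patterns: stems whose second-to-last letter is 't' add the prefix mi-; stems whose second-to-last letter is 'k' add ra- … -ul around the stem; stems whose second-to-last letter is 'l' or 's' add -ori.
So watobh → hawatobhesh.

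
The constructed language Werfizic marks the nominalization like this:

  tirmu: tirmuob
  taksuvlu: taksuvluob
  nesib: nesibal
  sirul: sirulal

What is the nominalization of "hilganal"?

hilganalal

"hilganal" ends in a consonant. The stems ending in a consonant (nesib → nesibal, sirul → sirulal) add -al.
The other pattern: stems ending in a vowel add -ob.
So hilganal → hilganalal.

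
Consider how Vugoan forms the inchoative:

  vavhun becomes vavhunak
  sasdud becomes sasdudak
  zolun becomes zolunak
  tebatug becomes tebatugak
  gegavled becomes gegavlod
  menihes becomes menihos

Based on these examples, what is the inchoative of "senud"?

"senud" has last vowel 'u'. The stems whose last vowel is 'u' (vavhun → vavhunak, sasdud → sasdudak, zolun → zolunak) add -ak.
So senud → senudak.

senudak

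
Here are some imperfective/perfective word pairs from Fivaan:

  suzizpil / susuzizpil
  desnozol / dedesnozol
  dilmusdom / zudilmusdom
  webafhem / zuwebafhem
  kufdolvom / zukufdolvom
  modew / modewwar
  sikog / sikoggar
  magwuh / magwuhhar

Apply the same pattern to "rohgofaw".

rohgofawwar

desnozol and dilmusdom both have last vowel 'o' yet inflect differently (dedesnozol, zudilmusdom), so the last vowel is not what conditions the rule; the final letter is.
"rohgofaw" ends in -w. The one such stem in the data (modew → modewwar) doubles the final consonant and adds -ar (as do sikog, magwuh), so the same rule applies.
The other patterns: stems ending in -l repeat the first consonant+vowel as a prefix; stems ending in -m add the prefix zu-.
So rohgofaw → rohgofawwar.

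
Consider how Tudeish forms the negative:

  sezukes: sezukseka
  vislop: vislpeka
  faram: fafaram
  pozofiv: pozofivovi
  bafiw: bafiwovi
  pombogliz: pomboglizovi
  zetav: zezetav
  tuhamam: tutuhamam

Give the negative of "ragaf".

raragaf

"ragaf" has last vowel 'a'. The stems whose last vowel is 'a' (zetav → zezetav, faram → fafaram, tuhamam → tutuhamam) repeat the first consonant+vowel as a prefix.
The other patterns: stems whose last vowel is 'i' add -ovi; stems whose last vowel is 'e' or 'o' delete the last vowel and add -eka.
So ragaf → raragaf.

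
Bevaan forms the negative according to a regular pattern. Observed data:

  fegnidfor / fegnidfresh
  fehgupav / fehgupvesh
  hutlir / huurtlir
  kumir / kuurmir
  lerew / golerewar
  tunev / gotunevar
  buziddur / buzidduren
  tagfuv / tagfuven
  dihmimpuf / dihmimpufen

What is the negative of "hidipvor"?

hidipvresh

fegnidfor and hutlir both end in -r yet inflect differently (fegnidfresh, huurtlir), so the final letter is not what conditions the rule; the last vowel is.
"hidipvor" has last vowel 'o'. The one such stem in the data (fegnidfor → fegnidfresh) deletes the last vowel and adds -esh (as does fehgupav), so the same rule applies.
So hidipvor → hidipvresh.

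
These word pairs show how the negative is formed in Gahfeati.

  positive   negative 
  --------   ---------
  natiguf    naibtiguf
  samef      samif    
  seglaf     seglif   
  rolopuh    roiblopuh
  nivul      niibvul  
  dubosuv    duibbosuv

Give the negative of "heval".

natiguf and samef both end in -f yet inflect differently (naibtiguf, samif), so the final letter is not what conditions the rule; the last vowel is.
"heval" has last vowel 'a'. The one such stem in the data (seglaf → seglif) changes the last vowel to 'i' (as does samef), so the same rule applies.
The other pattern: stems whose last vowel is 'u' insert -ib- after the first vowel.
So heval → hevil.

hevil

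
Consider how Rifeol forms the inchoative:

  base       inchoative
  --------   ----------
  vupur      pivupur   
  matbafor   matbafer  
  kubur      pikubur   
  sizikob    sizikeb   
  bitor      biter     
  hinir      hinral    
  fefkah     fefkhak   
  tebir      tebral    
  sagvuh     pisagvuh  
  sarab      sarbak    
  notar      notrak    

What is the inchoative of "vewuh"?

pivewuh

matbafor and notar both end in -r yet inflect differently (matbafer, notrak), so the final letter is not what conditions the rule; the last vowel is.
"vewuh" has last vowel 'u'. The stems whose last vowel is 'u' (kubur → pikubur, vupur → pivupur, sagvuh → pisagvuh) add the prefix pi-.
The other patterns: stems whose last vowel is 'o' change the last vowel to 'e'; stems whose last vowel is 'a' delete the last vowel and add -ak; stems whose last vowel is 'i' delete the last vowel and add -al.
So vewuh → pivewuh.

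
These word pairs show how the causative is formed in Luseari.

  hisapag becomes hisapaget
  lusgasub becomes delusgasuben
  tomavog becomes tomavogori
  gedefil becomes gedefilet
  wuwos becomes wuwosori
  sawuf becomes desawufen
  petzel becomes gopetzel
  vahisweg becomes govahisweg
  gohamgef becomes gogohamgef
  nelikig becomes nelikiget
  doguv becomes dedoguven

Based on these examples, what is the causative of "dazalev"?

godazalev

petzel and gedefil both end in -l yet inflect differently (gopetzel, gedefilet), so the final letter is not what conditions the rule; the last vowel is.
"dazalev" has last vowel 'e'. The stems whose last vowel is 'e' (gohamgef → gogohamgef, petzel → gopetzel, vahisweg → govahisweg) add the prefix go-.
So dazalev → godazalev.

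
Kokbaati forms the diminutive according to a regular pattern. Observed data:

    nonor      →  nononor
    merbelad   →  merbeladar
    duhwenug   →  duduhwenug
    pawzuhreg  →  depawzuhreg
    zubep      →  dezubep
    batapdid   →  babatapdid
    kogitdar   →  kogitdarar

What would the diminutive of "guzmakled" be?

deguzmakled

pawzuhreg and duhwenug both end in -g yet inflect differently (depawzuhreg, duduhwenug), so the final letter is not what conditions the rule; the last vowel is.
"guzmakled" has last vowel 'e'. The stems whose last vowel is 'e' (zubep → dezubep, pawzuhreg → depawzuhreg) add the prefix de-.
So guzmakled → deguzmakled.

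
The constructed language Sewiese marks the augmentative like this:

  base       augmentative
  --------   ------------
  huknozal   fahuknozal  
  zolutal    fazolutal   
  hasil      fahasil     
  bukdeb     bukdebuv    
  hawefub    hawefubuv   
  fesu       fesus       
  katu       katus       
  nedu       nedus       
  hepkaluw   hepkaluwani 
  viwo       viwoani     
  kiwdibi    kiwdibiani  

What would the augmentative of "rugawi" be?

rugawiani

hawefub and fesu both have last vowel 'u' yet inflect differently (hawefubuv, fesus), so the last vowel is not what conditions the rule; the final letter is.
"rugawi" ends in -i. The one such stem in the data (kiwdibi → kiwdibiani) adds -ani, so the same rule applies.
The other patterns: stems ending in -l add the prefix fa-; stems ending in -b add -uv; stems ending in -u drop the final letter and add -us.
So rugawi → rugawiani.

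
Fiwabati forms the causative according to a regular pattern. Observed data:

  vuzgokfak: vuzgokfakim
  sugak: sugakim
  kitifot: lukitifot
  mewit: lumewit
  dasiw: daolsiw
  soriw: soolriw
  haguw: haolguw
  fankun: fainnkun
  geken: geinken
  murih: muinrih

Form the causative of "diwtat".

mewit and dasiw both have last vowel 'i' yet inflect differently (lumewit, daolsiw), so the last vowel is not what conditions the rule; the final letter is.
"diwtat" ends in -t. The stems ending in -t (kitifot → lukitifot, mewit → lumewit) add the prefix lu-.
The other patterns: stems ending in -k add -im; stems ending in -w insert -ol- after the first vowel; stems ending in -h or -n insert -in- after the first vowel.
So diwtat → ludiwtat.

ludiwtat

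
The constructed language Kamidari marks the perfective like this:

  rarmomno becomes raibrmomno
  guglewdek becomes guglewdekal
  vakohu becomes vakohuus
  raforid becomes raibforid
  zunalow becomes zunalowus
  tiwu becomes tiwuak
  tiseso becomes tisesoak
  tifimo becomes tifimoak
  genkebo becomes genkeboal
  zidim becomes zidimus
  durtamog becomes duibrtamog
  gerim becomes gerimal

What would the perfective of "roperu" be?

"roperu" begins with r-. The stems beginning with r- (raforid → raibforid, rarmomno → raibrmomno) insert -ib- after the first vowel.
So roperu → roibperu.

roibperu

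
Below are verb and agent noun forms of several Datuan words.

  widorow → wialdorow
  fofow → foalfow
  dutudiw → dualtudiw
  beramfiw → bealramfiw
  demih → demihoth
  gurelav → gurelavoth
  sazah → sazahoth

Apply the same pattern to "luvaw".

lualvaw

dutudiw and demih both have last vowel 'i' yet inflect differently (dualtudiw, demihoth), so the last vowel is not what conditions the rule; the final letter is.
"luvaw" ends in -w. The stems ending in -w (widorow → wialdorow, fofow → foalfow, dutudiw → dualtudiw) insert -al- after the first vowel.
The other pattern: stems ending in -h or -v add -oth.
So luvaw → lualvaw.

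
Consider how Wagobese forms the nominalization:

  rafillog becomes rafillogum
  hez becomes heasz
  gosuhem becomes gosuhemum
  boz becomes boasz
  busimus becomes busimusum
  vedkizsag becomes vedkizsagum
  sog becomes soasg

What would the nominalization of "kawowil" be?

kawowilum

"kawowil" has 3 vowels. The stems with 3 vowels (busimus → busimusum, rafillog → rafillogum, gosuhem → gosuhemum) add -um.
So kawowil → kawowilum.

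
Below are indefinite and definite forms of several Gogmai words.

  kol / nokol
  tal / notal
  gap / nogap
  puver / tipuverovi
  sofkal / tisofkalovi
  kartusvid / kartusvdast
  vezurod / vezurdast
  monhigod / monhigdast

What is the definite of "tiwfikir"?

kol and sofkal both end in -l yet inflect differently (nokol, tisofkalovi), so the final letter is not what conditions the rule; the number of vowels is.
"tiwfikir" has 3 vowels. The stems with 3 vowels (kartusvid → kartusvdast, vezurod → vezurdast, monhigod → monhigdast) delete the last vowel and add -ast.
The other patterns: stems with 1 vowel add the prefix no-; stems with 2 vowels add ti- … -ovi around the stem.
So tiwfikir → tiwfikrast.

tiwfikrast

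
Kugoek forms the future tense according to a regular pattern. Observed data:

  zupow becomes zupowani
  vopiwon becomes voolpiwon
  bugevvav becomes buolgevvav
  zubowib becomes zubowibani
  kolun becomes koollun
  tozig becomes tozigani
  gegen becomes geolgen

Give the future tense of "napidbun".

naolpidbun

vopiwon and zupow both have last vowel 'o' yet inflect differently (voolpiwon, zupowani), so the last vowel is not what conditions the rule; the final letter is.
"napidbun" ends in -n. The stems ending in -n (vopiwon → voolpiwon, gegen → geolgen, kolun → koollun) insert -ol- after the first vowel.
The other pattern: stems ending in -b, -g or -w add -ani.
So napidbun → naolpidbun.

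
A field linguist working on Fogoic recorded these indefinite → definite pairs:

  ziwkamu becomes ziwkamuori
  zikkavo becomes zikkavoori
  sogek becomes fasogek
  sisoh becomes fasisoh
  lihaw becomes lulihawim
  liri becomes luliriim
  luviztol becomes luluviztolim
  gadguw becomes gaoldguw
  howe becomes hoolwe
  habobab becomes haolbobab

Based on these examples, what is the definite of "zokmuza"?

lihaw and gadguw both end in -w yet inflect differently (lulihawim, gaoldguw), so the final letter is not what conditions the rule; the first letter is.
"zokmuza" begins with z-. The stems beginning with z- (ziwkamu → ziwkamuori, zikkavo → zikkavoori) add -ori.
So zokmuza → zokmuzaori.

zokmuzaori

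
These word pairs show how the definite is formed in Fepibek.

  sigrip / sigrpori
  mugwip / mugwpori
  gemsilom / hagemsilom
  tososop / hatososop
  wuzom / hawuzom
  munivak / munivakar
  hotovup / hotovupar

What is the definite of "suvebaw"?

sigrip and tososop both end in -p yet inflect differently (sigrpori, hatososop), so the final letter is not what conditions the rule; the last vowel is.
"suvebaw" has last vowel 'a'. The one such stem in the data (munivak → munivakar) adds -ar, so the same rule applies.
The other patterns: stems whose last vowel is 'i' delete the last vowel and add -ori; stems whose last vowel is 'o' add the prefix ha-.
So suvebaw → suvebawar.

suvebawar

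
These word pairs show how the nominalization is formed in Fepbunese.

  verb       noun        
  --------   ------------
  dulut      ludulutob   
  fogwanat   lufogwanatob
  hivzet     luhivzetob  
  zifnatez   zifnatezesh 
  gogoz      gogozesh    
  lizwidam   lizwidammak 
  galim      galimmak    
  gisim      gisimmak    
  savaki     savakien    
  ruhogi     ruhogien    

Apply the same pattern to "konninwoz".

konninwozesh

hivzet and zifnatez both have last vowel 'e' yet inflect differently (luhivzetob, zifnatezesh), so the last vowel is not what conditions the rule; the final letter is.
"konninwoz" ends in -z. The stems ending in -z (zifnatez → zifnatezesh, gogoz → gogozesh) add -esh.
So konninwoz → konninwozesh.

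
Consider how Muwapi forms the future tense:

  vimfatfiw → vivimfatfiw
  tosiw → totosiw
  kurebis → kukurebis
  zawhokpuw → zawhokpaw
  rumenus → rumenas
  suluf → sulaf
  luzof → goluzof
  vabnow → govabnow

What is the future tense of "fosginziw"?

vimfatfiw and zawhokpuw both end in -w yet inflect differently (vivimfatfiw, zawhokpaw), so the final letter is not what conditions the rule; the last vowel is.
"fosginziw" has last vowel 'i'. The stems whose last vowel is 'i' (vimfatfiw → vivimfatfiw, tosiw → totosiw, kurebis → kukurebis) repeat the first consonant+vowel as a prefix.
The other patterns: stems whose last vowel is 'u' change the last vowel to 'a'; stems whose last vowel is 'o' add the prefix go-.
So fosginziw → fofosginziw.

fofosginziw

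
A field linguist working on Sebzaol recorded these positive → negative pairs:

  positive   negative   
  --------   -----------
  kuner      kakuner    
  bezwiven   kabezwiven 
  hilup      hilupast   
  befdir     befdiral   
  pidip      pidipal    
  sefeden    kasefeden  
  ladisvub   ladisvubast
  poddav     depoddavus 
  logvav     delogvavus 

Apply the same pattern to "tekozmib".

"tekozmib" has last vowel 'i'. The stems whose last vowel is 'i' (befdir → befdiral, pidip → pidipal) add -al.
So tekozmib → tekozmibal.

tekozmibal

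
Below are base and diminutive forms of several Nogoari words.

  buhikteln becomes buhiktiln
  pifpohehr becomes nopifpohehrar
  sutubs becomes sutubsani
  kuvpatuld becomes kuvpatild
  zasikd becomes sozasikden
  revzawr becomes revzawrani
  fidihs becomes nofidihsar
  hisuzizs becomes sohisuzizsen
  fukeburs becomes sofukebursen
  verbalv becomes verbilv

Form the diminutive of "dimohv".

"dimohv" has second-to-last letter 'h'. The stems whose second-to-last letter is 'h' (pifpohehr → nopifpohehrar, fidihs → nofidihsar) add no- … -ar around the stem.
The other patterns: stems whose second-to-last letter is 'b' or 'w' add -ani; stems whose second-to-last letter is 'l' change the last vowel to 'i'; stems whose second-to-last letter is 'k', 'r' or 'z' add so- … -en around the stem.
So dimohv → nodimohvar.

nodimohvar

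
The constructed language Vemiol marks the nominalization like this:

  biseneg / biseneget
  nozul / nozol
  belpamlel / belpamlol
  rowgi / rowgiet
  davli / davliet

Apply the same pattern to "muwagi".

muwagiet

belpamlel and biseneg both have last vowel 'e' yet inflect differently (belpamlol, biseneget), so the last vowel is not what conditions the rule; the final letter is.
"muwagi" ends in -i. The stems ending in -i (davli → davliet, rowgi → rowgiet) add -et.
The other pattern: stems ending in -l change the last vowel to 'o'.
So muwagi → muwagiet.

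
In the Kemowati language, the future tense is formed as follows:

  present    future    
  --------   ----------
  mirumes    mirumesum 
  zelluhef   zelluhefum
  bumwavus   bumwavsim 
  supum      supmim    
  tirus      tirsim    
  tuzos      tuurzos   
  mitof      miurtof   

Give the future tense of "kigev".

kigevum

mirumes and bumwavus both end in -s yet inflect differently (mirumesum, bumwavsim), so the final letter is not what conditions the rule; the last vowel is.
"kigev" has last vowel 'e'. The stems whose last vowel is 'e' (mirumes → mirumesum, zelluhef → zelluhefum) add -um.
So kigev → kigevum.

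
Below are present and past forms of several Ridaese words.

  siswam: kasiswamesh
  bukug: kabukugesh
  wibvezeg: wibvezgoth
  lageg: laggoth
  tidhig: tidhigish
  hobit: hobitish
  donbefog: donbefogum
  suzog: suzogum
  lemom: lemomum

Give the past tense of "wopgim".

bukug and wibvezeg both end in -g yet inflect differently (kabukugesh, wibvezgoth), so the final letter is not what conditions the rule; the last vowel is.
"wopgim" has last vowel 'i'. The stems whose last vowel is 'i' (tidhig → tidhigish, hobit → hobitish) add -ish.
The other patterns: stems whose last vowel is 'a' or 'u' add ka- … -esh around the stem; stems whose last vowel is 'e' delete the last vowel and add -oth; stems whose last vowel is 'o' add -um.
So wopgim → wopgimish.

wopgimish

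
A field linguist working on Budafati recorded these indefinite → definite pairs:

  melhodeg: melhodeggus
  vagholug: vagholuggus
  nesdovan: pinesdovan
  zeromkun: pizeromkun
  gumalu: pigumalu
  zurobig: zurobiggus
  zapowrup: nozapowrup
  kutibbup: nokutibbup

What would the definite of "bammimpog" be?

bammimpoggus

"bammimpog" ends in -g. The stems ending in -g (vagholug → vagholuggus, melhodeg → melhodeggus, zurobig → zurobiggus) double the final consonant and add -us.
So bammimpog → bammimpoggus.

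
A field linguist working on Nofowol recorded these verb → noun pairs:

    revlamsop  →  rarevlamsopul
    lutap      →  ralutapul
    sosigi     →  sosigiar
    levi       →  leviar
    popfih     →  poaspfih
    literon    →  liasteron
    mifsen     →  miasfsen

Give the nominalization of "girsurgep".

"girsurgep" ends in -p. The stems ending in -p (revlamsop → rarevlamsopul, lutap → ralutapul) add ra- … -ul around the stem.
The other patterns: stems ending in -i add -ar; stems ending in -h or -n insert -as- after the first vowel.
So girsurgep → ragirsurgepul.

ragirsurgepul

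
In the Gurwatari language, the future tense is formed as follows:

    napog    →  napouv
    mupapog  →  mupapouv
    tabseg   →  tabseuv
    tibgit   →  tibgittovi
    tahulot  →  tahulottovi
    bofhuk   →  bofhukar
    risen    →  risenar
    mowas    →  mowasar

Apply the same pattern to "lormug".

lormuuv

napog and tahulot both have last vowel 'o' yet inflect differently (napouv, tahulottovi), so the last vowel is not what conditions the rule; the final letter is.
"lormug" ends in -g. The stems ending in -g (napog → napouv, mupapog → mupapouv, tabseg → tabseuv) drop the final letter and add -uv.
So lormug → lormuuv.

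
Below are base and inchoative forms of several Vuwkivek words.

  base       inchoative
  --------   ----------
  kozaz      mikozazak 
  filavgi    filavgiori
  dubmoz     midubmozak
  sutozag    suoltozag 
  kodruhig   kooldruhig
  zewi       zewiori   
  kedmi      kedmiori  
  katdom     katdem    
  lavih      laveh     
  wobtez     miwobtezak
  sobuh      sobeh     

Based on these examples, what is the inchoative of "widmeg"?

wioldmeg

kozaz and sutozag both have last vowel 'a' yet inflect differently (mikozazak, suoltozag), so the last vowel is not what conditions the rule; the final letter is.
"widmeg" ends in -g. The stems ending in -g (sutozag → suoltozag, kodruhig → kooldruhig) insert -ol- after the first vowel.
So widmeg → wioldmeg.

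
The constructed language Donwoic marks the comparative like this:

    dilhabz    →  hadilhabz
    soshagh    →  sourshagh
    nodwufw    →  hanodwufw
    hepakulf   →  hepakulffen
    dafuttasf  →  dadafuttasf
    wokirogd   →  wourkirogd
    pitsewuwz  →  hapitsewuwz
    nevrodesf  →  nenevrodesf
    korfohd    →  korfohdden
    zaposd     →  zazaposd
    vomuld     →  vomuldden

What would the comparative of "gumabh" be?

hepakulf and dafuttasf both end in -f yet inflect differently (hepakulffen, dadafuttasf), so the final letter is not what conditions the rule; the second-to-last letter is.
"gumabh" has second-to-last letter 'b'. The one such stem in the data (dilhabz → hadilhabz) adds the prefix ha-, so the same rule applies.
So gumabh → hagumabh.

hagumabh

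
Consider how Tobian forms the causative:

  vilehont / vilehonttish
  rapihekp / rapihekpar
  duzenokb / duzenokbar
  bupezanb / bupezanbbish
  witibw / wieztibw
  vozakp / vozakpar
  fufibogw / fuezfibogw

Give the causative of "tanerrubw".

taeznerrubw

"tanerrubw" has second-to-last letter 'b'. The one such stem in the data (witibw → wieztibw) inserts -ez- after the first vowel (as does fufibogw), so the same rule applies.
So tanerrubw → taeznerrubw.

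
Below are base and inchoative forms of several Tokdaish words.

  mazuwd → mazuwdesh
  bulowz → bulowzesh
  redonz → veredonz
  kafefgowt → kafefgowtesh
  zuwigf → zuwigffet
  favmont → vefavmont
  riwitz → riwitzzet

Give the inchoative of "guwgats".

"guwgats" has second-to-last letter 't'. The one such stem in the data (riwitz → riwitzzet) doubles the final consonant and adds -et (as does zuwigf), so the same rule applies.
The other patterns: stems whose second-to-last letter is 'n' add the prefix ve-; stems whose second-to-last letter is 'w' add -esh.
So guwgats → guwgatsset.

guwgatsset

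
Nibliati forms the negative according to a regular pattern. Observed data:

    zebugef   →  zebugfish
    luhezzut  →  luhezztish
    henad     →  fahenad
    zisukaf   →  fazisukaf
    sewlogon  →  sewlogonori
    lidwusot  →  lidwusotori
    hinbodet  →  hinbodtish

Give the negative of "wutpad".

fawutpad

zisukaf and zebugef both end in -f yet inflect differently (fazisukaf, zebugfish), so the final letter is not what conditions the rule; the last vowel is.
"wutpad" has last vowel 'a'. The stems whose last vowel is 'a' (zisukaf → fazisukaf, henad → fahenad) add the prefix fa-.
The other patterns: stems whose last vowel is 'o' add -ori; stems whose last vowel is 'e' or 'u' delete the last vowel and add -ish.
So wutpad → fawutpad.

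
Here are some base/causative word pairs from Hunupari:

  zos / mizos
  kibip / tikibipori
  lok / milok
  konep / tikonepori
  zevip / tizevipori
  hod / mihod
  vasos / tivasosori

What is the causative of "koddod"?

tikoddodori

zos and vasos both end in -s yet inflect differently (mizos, tivasosori), so the final letter is not what conditions the rule; the number of vowels is.
"koddod" has 2 vowels. The stems with 2 vowels (vasos → tivasosori, zevip → tizevipori, kibip → tikibipori) add ti- … -ori around the stem.
The other pattern: stems with 1 vowel add the prefix mi-.
So koddod → tikoddodori.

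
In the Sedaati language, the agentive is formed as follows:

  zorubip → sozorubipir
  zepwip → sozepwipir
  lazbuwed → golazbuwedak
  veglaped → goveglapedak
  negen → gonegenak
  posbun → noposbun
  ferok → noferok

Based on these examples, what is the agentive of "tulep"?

"tulep" has last vowel 'e'. The stems whose last vowel is 'e' (negen → gonegenak, veglaped → goveglapedak, lazbuwed → golazbuwedak) add go- … -ak around the stem.
So tulep → gotulepak.

gotulepak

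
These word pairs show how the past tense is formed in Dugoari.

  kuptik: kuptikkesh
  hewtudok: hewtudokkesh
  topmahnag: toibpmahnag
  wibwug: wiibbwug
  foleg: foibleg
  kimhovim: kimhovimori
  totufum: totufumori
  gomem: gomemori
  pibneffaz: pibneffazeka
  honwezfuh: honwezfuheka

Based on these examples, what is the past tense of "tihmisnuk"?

tihmisnukkesh

"tihmisnuk" ends in -k. The stems ending in -k (kuptik → kuptikkesh, hewtudok → hewtudokkesh) double the final consonant and add -esh.
So tihmisnuk → tihmisnukkesh.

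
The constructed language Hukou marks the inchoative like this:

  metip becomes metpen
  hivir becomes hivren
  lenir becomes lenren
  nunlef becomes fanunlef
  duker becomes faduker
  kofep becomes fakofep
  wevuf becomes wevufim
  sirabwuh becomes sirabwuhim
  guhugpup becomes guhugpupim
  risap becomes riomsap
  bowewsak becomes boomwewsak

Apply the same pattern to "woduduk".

wodudukim

hivir and duker both end in -r yet inflect differently (hivren, faduker), so the final letter is not what conditions the rule; the last vowel is.
"woduduk" has last vowel 'u'. The stems whose last vowel is 'u' (wevuf → wevufim, sirabwuh → sirabwuhim, guhugpup → guhugpupim) add -im.
So woduduk → wodudukim.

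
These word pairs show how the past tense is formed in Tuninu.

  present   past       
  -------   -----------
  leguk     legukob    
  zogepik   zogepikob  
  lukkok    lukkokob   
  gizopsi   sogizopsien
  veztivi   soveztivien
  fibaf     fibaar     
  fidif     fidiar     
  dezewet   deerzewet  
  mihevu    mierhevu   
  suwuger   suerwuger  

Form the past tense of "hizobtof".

hizobtoar

zogepik and gizopsi both have last vowel 'i' yet inflect differently (zogepikob, sogizopsien), so the last vowel is not what conditions the rule; the final letter is.
"hizobtof" ends in -f. The stems ending in -f (fibaf → fibaar, fidif → fidiar) drop the final letter and add -ar.
So hizobtof → hizobtoar.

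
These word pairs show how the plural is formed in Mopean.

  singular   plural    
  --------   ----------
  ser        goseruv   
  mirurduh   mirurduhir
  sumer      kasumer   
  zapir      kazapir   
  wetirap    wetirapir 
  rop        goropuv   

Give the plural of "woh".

"woh" has 1 vowel. The stems with 1 vowel (ser → goseruv, rop → goropuv) add go- … -uv around the stem.
So woh → gowohuv.

gowohuv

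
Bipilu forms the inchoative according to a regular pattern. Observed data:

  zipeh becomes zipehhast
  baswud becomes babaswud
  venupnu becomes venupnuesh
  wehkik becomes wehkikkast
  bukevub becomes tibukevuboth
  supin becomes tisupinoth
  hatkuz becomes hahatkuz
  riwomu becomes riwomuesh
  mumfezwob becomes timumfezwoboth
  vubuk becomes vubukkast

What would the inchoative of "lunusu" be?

"lunusu" ends in -u. The stems ending in -u (venupnu → venupnuesh, riwomu → riwomuesh) add -esh.
So lunusu → lunusuesh.

lunusuesh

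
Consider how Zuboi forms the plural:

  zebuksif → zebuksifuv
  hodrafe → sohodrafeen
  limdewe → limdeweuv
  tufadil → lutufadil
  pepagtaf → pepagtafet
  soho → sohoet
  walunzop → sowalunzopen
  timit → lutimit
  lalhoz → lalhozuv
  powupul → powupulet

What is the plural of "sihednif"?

sihednifet

"sihednif" begins with s-. The one such stem in the data (soho → sohoet) adds -et, so the same rule applies.
So sihednif → sihednifet.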